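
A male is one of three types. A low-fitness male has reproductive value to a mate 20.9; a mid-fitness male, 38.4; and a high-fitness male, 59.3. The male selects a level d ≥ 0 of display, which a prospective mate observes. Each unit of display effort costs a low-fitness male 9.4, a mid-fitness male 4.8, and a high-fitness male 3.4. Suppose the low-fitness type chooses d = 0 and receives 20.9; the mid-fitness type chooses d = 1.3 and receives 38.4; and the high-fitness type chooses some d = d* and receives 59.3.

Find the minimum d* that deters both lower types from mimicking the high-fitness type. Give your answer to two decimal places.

Mid-fitness type (on-path payoff 38.4 − 4.8×1.3 = 32.16) won't mimic when 32.16 ≥ 59.3 − 4.8·d*, i.e. d* ≥ 5.65.
Low-fitness type (on-path payoff 20.9) won't mimic when 20.9 ≥ 59.3 − 9.4·d*, i.e. d* ≥ 4.09.
Both must hold, so d* = max(4.09, 5.65) = 5.65. The mid-fitness type's constraint binds.

5.65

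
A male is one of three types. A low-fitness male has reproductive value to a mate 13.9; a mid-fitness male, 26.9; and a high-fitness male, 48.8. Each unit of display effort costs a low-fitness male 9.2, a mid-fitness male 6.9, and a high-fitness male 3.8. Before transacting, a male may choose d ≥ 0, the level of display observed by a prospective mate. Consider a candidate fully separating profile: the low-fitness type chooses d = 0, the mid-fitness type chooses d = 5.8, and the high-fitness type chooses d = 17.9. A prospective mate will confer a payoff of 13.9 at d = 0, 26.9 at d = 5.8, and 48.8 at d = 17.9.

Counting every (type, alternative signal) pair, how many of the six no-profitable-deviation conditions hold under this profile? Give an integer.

Mid-fitness (own payoff 26.9 − 6.9×5.8 = -13.12): to d=0 gives 13.9 → profitable ✗; to d=17.9 gives 48.8 − 6.9×17.9 = -74.71 → no gain ✓.
High-fitness (own payoff 48.8 − 3.8×17.9 = -19.22): to d=0 gives 13.9 → profitable ✗; to d=5.8 gives 26.9 − 3.8×5.8 = 4.86 → profitable ✗.
Low-fitness (own payoff 13.9): to d=5.8 gives 26.9 − 9.2×5.8 = -26.46 → no gain ✓; to d=17.9 gives 48.8 − 9.2×17.9 = -115.88 → no gain ✓.
3 of the 6 constraints hold; not an equilibrium.

3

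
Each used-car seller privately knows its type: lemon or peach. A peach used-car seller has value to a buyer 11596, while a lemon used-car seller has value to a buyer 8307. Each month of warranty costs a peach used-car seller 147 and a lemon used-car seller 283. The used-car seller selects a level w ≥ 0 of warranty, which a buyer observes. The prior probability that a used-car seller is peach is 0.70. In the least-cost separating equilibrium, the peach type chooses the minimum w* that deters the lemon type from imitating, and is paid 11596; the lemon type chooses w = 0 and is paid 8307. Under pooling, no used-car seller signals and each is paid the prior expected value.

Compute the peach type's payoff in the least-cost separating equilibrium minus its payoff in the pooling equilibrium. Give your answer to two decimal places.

-721.72

Least-cost separating signal: w* solves 8307 = 11596 − 283·w*, so w* = (11596 − 8307)/283 ≈ 11.6219.
Peach type's separating payoff: 11596 − 147 × w* = 11596 − 147 × (11596 − 8307)/283 = 11596 − 483483/283 ≈ 9887.5795.
Pooling payoff: 0.70 × 11596 + 0.30 × 8307 = 10609.3.
Difference: 9887.5795 − 10609.3 = -721.7205, i.e. -721.72 to two decimal places.
The peach type would prefer the pooling outcome.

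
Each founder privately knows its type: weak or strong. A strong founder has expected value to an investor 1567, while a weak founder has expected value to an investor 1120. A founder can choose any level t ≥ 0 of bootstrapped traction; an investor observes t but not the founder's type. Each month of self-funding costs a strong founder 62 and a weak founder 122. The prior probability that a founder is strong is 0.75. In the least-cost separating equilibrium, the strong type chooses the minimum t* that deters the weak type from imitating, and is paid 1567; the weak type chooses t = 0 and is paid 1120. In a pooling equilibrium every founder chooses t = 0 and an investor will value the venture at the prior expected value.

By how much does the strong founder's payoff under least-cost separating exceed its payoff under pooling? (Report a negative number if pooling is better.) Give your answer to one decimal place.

-115.4

Least-cost separating signal: t* solves 1120 = 1567 − 122·t*, so t* = (1567 − 1120)/122 ≈ 3.6639.
Strong type's separating payoff: 1567 − 62 × t* = 1567 − 62 × (1567 − 1120)/122 = 1567 − 27714/122 ≈ 1339.836.
Pooling payoff: 0.75 × 1567 + 0.25 × 1120 = 1455.25.
Difference: 1339.836 − 1455.25 = -115.414, i.e. -115.4 to one decimal place.
The strong type would prefer the pooling outcome.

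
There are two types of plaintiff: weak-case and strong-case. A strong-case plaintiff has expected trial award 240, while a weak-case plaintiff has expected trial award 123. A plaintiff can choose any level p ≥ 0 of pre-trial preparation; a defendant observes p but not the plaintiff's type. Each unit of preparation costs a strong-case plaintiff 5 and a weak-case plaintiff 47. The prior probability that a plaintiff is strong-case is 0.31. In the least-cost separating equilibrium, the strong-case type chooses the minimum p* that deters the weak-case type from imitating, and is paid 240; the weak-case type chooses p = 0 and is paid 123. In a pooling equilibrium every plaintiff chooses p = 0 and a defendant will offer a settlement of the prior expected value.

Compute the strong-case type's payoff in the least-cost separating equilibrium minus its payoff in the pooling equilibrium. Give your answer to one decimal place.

Least-cost separating signal: p* solves 123 = 240 − 47·p*, so p* = (240 − 123)/47 ≈ 2.4894.
Strong-case type's separating payoff: 240 − 5 × p* = 240 − 5 × (240 − 123)/47 = 240 − 585/47 ≈ 227.553.
Pooling payoff: 0.31 × 240 + 0.69 × 123 = 159.27.
Difference: 227.553 − 159.27 = 68.283, i.e. 68.3 to one decimal place.
The strong-case type prefers to separate.

68.3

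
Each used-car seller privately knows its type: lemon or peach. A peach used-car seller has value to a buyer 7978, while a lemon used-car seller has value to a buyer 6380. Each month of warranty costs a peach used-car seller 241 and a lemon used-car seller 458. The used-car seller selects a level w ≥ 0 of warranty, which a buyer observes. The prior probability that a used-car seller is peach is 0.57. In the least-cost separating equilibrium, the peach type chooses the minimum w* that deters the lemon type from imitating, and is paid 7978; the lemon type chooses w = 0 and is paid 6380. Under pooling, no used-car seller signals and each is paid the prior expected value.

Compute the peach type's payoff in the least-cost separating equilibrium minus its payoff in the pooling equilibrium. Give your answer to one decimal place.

-153.7

Least-cost separating signal: w* solves 6380 = 7978 − 458·w*, so w* = (7978 − 6380)/458 ≈ 3.4891.
Peach type's separating payoff: 7978 − 241 × w* = 7978 − 241 × (7978 − 6380)/458 = 7978 − 385118/458 ≈ 7137.131.
Pooling payoff: 0.57 × 7978 + 0.43 × 6380 = 7290.86.
Difference: 7137.131 − 7290.86 = -153.729, i.e. -153.7 to one decimal place.
The peach type would prefer the pooling outcome.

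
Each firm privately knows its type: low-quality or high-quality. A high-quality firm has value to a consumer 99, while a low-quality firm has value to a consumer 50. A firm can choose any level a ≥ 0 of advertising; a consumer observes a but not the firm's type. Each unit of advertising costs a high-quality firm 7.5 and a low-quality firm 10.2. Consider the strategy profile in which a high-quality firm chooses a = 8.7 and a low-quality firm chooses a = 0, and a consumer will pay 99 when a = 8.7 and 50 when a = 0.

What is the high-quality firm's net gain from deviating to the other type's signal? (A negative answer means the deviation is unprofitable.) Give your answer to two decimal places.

Playing a = 8.7 the high-quality firm receives 99 − 7.5 × 8.7 = 33.75.
Deviating to a = 0 yields 50 instead.
Gain from deviating: 50 − 33.75 = 16.25.
The gain is positive, so the high-quality type's incentive-compatibility constraint is violated — this profile is not a separating equilibrium.

16.25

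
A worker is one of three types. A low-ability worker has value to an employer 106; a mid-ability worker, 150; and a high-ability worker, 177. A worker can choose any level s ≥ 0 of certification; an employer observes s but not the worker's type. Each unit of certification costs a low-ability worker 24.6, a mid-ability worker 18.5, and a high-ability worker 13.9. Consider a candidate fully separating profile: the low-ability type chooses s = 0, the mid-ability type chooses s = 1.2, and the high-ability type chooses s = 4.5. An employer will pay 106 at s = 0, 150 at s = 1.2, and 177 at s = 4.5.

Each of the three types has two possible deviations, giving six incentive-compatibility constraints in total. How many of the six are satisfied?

4

Low-ability (own payoff 106): to s=1.2 gives 150 − 24.6×1.2 = 120.48 → profitable ✗; to s=4.5 gives 177 − 24.6×4.5 = 66.3 → no gain ✓.
Mid-ability (own payoff 150 − 18.5×1.2 = 127.8): to s=0 gives 106 → no gain ✓; to s=4.5 gives 177 − 18.5×4.5 = 93.75 → no gain ✓.
High-ability (own payoff 177 − 13.9×4.5 = 114.45): to s=0 gives 106 → no gain ✓; to s=1.2 gives 150 − 13.9×1.2 = 133.32 → profitable ✗.
4 of the 6 constraints hold; not an equilibrium.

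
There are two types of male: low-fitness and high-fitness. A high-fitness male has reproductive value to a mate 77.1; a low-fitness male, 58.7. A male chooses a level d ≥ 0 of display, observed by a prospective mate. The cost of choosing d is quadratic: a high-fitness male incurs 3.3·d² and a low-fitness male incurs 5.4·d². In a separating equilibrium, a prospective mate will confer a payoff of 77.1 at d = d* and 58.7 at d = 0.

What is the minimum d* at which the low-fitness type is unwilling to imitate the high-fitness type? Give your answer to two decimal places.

1.85

The low-fitness type at d = 0 receives 58.7; imitating at d* yields 77.1 − 5.4·d*².
Indifference: 58.7 = 77.1 − 5.4·d*², so d*² = (77.1 − 58.7) / 5.4 ≈ 3.4074.
d* = √3.4074 ≈ 1.85.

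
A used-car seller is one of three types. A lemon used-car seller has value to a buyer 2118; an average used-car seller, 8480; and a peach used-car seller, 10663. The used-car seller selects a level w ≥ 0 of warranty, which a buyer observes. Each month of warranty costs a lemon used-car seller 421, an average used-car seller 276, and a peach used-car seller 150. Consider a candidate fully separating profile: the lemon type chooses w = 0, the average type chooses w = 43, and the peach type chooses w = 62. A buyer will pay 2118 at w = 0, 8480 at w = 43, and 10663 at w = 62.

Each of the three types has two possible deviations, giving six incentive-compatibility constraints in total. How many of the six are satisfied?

Peach (own payoff 10663 − 150×62 = 1363): to w=0 gives 2118 → profitable ✗; to w=43 gives 8480 − 150×43 = 2030 → profitable ✗.
Lemon (own payoff 2118): to w=43 gives 8480 − 421×43 = -9623 → no gain ✓; to w=62 gives 10663 − 421×62 = -15439 → no gain ✓.
Average (own payoff 8480 − 276×43 = -3388): to w=0 gives 2118 → profitable ✗; to w=62 gives 10663 − 276×62 = -6449 → no gain ✓.
3 of the 6 constraints hold; not an equilibrium.

3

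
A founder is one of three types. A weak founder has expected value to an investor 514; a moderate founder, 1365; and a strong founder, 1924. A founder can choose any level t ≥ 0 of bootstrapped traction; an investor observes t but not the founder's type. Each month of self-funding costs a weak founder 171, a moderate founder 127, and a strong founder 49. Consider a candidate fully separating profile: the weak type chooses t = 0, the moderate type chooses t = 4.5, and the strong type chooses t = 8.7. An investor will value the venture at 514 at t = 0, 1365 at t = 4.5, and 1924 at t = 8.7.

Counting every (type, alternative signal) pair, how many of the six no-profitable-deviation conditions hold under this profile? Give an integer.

4

Moderate (own payoff 1365 − 127×4.5 = 793.5): to t=0 gives 514 → no gain ✓; to t=8.7 gives 1924 − 127×8.7 = 819.1 → profitable ✗.
Strong (own payoff 1924 − 49×8.7 = 1497.7): to t=0 gives 514 → no gain ✓; to t=4.5 gives 1365 − 49×4.5 = 1144.5 → no gain ✓.
Weak (own payoff 514): to t=4.5 gives 1365 − 171×4.5 = 595.5 → profitable ✗; to t=8.7 gives 1924 − 171×8.7 = 436.3 → no gain ✓.
4 of the 6 constraints hold; not an equilibrium.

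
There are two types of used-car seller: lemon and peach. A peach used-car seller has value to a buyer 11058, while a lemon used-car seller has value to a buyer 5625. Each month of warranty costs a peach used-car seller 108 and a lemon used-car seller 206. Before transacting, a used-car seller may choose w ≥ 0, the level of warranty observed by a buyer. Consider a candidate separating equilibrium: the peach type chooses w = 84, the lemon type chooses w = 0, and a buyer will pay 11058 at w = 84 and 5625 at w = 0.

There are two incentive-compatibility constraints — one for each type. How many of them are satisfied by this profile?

1

Peach type: signal → 11058 − 108 × 84 = 1986; deviate to 0 → 5625. IC fails (1986 < 5625).
Lemon type: stay at 0 → 5625; mimic → 11058 − 206 × 84 = -6246. IC holds (5625 ≥ -6246).
1 of 2 constraints hold, so this profile is not an equilibrium.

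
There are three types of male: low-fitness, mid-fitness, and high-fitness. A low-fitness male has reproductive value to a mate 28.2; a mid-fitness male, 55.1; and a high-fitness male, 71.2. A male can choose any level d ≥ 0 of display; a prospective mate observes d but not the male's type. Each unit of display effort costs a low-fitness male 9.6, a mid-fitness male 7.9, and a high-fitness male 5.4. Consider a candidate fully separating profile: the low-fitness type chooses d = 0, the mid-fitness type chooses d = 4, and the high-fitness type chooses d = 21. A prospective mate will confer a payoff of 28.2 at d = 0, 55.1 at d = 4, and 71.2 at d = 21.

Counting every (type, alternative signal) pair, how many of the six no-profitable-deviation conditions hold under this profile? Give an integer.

Low-fitness (own payoff 28.2): to d=4 gives 55.1 − 9.6×4 = 16.7 → no gain ✓; to d=21 gives 71.2 − 9.6×21 = -130.4 → no gain ✓.
High-fitness (own payoff 71.2 − 5.4×21 = -42.2): to d=0 gives 28.2 → profitable ✗; to d=4 gives 55.1 − 5.4×4 = 33.5 → profitable ✗.
Mid-fitness (own payoff 55.1 − 7.9×4 = 23.5): to d=0 gives 28.2 → profitable ✗; to d=21 gives 71.2 − 7.9×21 = -94.7 → no gain ✓.
3 of the 6 constraints hold; not an equilibrium.

3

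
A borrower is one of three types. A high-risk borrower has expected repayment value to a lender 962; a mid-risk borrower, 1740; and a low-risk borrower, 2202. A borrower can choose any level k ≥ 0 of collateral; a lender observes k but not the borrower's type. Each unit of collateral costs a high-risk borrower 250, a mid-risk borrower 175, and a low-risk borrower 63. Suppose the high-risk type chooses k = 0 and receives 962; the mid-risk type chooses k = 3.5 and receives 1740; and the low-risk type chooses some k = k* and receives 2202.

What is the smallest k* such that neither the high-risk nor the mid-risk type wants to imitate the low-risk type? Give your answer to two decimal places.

6.14

Mid-risk type (on-path payoff 1740 − 175×3.5 = 1127.5) won't mimic when 1127.5 ≥ 2202 − 175·k*, i.e. k* ≥ 6.14.
High-risk type (on-path payoff 962) won't mimic when 962 ≥ 2202 − 250·k*, i.e. k* ≥ 4.96.
Both must hold, so k* = max(4.96, 6.14) = 6.14. The mid-risk type's constraint binds.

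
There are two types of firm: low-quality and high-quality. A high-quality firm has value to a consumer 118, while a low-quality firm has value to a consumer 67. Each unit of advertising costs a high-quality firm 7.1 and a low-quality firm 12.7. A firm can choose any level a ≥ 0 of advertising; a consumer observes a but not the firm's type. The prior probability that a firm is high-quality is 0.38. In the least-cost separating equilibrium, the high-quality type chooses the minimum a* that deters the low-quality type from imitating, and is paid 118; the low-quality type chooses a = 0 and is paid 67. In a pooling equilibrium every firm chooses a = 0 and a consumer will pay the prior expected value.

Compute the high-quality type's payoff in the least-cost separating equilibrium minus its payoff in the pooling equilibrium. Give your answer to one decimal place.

Least-cost separating signal: a* solves 67 = 118 − 12.7·a*, so a* = (118 − 67)/12.7 ≈ 4.0157.
High-quality type's separating payoff: 118 − 7.1 × a* = 118 − 7.1 × (118 − 67)/12.7 = 118 − 362.1/12.7 ≈ 89.488.
Pooling payoff: 0.38 × 118 + 0.62 × 67 = 86.38.
Difference: 89.488 − 86.38 = 3.108, i.e. 3.1 to one decimal place.
The high-quality type prefers to separate.

3.1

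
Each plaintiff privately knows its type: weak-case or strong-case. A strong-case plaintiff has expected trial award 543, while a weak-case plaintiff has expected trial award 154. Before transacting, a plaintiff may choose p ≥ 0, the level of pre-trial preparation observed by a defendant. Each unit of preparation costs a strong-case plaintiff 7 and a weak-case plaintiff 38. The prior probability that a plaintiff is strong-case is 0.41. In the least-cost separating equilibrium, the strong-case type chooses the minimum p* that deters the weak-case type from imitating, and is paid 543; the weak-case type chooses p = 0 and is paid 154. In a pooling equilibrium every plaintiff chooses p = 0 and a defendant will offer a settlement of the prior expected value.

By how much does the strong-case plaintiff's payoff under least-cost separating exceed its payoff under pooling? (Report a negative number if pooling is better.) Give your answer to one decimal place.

157.9

Least-cost separating signal: p* solves 154 = 543 − 38·p*, so p* = (543 − 154)/38 ≈ 10.2368.
Strong-case type's separating payoff: 543 − 7 × p* = 543 − 7 × (543 − 154)/38 = 543 − 2723/38 ≈ 471.342.
Pooling payoff: 0.41 × 543 + 0.59 × 154 = 313.49.
Difference: 471.342 − 313.49 = 157.852, i.e. 157.9 to one decimal place.
The strong-case type prefers to separate.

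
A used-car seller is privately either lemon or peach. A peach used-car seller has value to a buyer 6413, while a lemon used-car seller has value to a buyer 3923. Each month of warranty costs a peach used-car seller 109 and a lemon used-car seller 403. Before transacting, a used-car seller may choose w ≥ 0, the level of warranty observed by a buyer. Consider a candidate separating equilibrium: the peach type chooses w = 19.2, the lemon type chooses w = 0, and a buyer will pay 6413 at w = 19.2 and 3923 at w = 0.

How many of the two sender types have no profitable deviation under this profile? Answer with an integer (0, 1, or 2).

2

Peach type: signal → 6413 − 109 × 19.2 = 4320.2; deviate to 0 → 3923. IC holds (4320.2 ≥ 3923).
Lemon type: stay at 0 → 3923; mimic → 6413 − 403 × 19.2 = -1324.6. IC holds (3923 ≥ -1324.6).
2 of 2 constraints hold, so this is a separating equilibrium.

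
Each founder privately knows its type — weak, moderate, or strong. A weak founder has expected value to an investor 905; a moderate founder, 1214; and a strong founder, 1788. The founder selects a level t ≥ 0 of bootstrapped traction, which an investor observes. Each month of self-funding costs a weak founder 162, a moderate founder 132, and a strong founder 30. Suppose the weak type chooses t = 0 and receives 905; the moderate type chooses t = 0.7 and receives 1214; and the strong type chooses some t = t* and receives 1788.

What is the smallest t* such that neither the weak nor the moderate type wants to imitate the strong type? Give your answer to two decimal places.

5.45

Weak type (on-path payoff 905) won't mimic when 905 ≥ 1788 − 162·t*, i.e. t* ≥ 5.45.
Moderate type (on-path payoff 1214 − 132×0.7 = 1121.6) won't mimic when 1121.6 ≥ 1788 − 132·t*, i.e. t* ≥ 5.05.
Both must hold, so t* = max(5.45, 5.05) = 5.45. The weak type's constraint binds.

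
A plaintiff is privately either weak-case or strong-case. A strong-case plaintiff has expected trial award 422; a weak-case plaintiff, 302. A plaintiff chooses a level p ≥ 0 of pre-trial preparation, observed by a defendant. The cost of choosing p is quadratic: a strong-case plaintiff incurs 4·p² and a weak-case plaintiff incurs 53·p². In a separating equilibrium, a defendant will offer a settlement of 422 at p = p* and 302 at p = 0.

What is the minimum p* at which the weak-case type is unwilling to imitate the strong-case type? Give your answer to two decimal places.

1.50

The weak-case type at p = 0 receives 302; imitating at p* yields 422 − 53·p*².
Indifference: 302 = 422 − 53·p*², so p*² = (422 − 302) / 53 ≈ 2.2642.
p* = √2.2642 ≈ 1.50.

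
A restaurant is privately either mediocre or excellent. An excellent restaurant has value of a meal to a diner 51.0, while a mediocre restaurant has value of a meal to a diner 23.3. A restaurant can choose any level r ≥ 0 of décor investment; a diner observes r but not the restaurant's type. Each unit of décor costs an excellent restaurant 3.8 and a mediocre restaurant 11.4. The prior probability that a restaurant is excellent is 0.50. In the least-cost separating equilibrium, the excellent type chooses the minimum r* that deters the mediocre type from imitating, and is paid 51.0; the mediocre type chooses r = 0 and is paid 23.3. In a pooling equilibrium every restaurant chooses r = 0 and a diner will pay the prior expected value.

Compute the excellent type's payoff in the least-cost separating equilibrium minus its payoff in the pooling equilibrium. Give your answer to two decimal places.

4.62

Least-cost separating signal: r* solves 23.3 = 51.0 − 11.4·r*, so r* = (51.0 − 23.3)/11.4 ≈ 2.4298.
Excellent type's separating payoff: 51.0 − 3.8 × r* = 51.0 − 3.8 × (51.0 − 23.3)/11.4 = 51.0 − 105.26/11.4 ≈ 41.7667.
Pooling payoff: 0.50 × 51.0 + 0.50 × 23.3 = 37.15.
Difference: 41.7667 − 37.15 = 4.6167, i.e. 4.62 to two decimal places.
The excellent type prefers to separate.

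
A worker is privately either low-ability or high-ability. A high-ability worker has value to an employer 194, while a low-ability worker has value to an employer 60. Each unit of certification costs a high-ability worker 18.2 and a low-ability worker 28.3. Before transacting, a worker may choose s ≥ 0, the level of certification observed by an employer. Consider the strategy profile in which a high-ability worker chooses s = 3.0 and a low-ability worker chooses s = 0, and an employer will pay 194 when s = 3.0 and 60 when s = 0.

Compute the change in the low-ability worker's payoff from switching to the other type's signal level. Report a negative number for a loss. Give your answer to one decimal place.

Playing s = 0 the low-ability worker receives 60.
Deviating to s = 3.0 brings payment 194 at cost 28.3 × 3.0 = 84.9, netting 109.1.
Gain from deviating: 109.1 − 60 = 49.1.
The gain is positive, so the low-ability type's incentive-compatibility constraint is violated — this profile is not a separating equilibrium.

49.1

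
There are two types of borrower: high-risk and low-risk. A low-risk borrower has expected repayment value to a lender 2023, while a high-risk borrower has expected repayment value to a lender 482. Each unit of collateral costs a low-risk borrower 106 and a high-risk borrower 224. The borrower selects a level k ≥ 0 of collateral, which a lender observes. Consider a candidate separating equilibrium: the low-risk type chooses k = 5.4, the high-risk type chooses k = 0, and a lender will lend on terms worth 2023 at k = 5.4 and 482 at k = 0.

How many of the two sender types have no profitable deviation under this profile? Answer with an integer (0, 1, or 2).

1

Low-risk type: signal → 2023 − 106 × 5.4 = 1450.6; deviate to 0 → 482. IC holds (1450.6 ≥ 482).
High-risk type: stay at 0 → 482; mimic → 2023 − 224 × 5.4 = 813.4. IC fails (482 < 813.4).
1 of 2 constraints hold, so this profile is not an equilibrium.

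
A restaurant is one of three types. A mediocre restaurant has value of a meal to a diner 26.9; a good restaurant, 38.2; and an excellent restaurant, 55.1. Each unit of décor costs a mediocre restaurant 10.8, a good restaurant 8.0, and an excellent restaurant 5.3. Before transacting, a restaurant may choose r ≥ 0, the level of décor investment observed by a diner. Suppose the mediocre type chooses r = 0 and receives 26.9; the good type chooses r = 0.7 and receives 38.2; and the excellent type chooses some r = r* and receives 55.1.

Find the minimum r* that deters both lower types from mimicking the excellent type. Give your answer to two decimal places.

2.81

Mediocre type (on-path payoff 26.9) won't mimic when 26.9 ≥ 55.1 − 10.8·r*, i.e. r* ≥ 2.61.
Good type (on-path payoff 38.2 − 8.0×0.7 = 32.6) won't mimic when 32.6 ≥ 55.1 − 8.0·r*, i.e. r* ≥ 2.81.
Both must hold, so r* = max(2.61, 2.81) = 2.81. The good type's constraint binds.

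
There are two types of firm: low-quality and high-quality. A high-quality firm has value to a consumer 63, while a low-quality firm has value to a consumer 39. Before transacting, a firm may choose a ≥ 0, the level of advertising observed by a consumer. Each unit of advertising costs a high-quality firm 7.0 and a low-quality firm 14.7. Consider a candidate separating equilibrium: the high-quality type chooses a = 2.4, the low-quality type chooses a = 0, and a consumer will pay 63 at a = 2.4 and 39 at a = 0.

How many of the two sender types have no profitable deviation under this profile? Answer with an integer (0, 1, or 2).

2

High-quality type: signal → 63 − 7.0 × 2.4 = 46.2; deviate to 0 → 39. IC holds (46.2 ≥ 39).
Low-quality type: stay at 0 → 39; mimic → 63 − 14.7 × 2.4 = 27.72. IC holds (39 ≥ 27.72).
2 of 2 constraints hold, so this is a separating equilibrium.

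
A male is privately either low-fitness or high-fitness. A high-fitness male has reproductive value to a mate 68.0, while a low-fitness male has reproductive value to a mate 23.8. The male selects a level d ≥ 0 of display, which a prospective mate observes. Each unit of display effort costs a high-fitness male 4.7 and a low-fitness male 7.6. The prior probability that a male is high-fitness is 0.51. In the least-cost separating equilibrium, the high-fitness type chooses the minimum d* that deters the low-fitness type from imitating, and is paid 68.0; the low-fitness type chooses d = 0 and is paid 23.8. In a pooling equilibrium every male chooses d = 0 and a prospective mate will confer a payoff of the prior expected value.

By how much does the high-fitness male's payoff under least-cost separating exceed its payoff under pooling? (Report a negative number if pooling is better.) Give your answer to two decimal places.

Least-cost separating signal: d* solves 23.8 = 68.0 − 7.6·d*, so d* = (68.0 − 23.8)/7.6 ≈ 5.8158.
High-fitness type's separating payoff: 68.0 − 4.7 × d* = 68.0 − 4.7 × (68.0 − 23.8)/7.6 = 68.0 − 207.74/7.6 ≈ 40.6658.
Pooling payoff: 0.51 × 68.0 + 0.49 × 23.8 = 46.342.
Difference: 40.6658 − 46.342 = -5.6762, i.e. -5.68 to two decimal places.
The high-fitness type would prefer the pooling outcome.

-5.68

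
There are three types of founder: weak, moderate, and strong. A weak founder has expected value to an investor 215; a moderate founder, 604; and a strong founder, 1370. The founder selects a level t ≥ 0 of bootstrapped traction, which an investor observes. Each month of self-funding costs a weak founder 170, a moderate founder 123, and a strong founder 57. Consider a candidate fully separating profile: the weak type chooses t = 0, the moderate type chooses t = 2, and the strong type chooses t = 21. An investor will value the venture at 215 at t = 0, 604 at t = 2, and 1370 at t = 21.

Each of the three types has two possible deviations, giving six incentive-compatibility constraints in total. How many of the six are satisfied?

Weak (own payoff 215): to t=2 gives 604 − 170×2 = 264 → profitable ✗; to t=21 gives 1370 − 170×21 = -2200 → no gain ✓.
Moderate (own payoff 604 − 123×2 = 358): to t=0 gives 215 → no gain ✓; to t=21 gives 1370 − 123×21 = -1213 → no gain ✓.
Strong (own payoff 1370 − 57×21 = 173): to t=0 gives 215 → profitable ✗; to t=2 gives 604 − 57×2 = 490 → profitable ✗.
3 of the 6 constraints hold; not an equilibrium.

3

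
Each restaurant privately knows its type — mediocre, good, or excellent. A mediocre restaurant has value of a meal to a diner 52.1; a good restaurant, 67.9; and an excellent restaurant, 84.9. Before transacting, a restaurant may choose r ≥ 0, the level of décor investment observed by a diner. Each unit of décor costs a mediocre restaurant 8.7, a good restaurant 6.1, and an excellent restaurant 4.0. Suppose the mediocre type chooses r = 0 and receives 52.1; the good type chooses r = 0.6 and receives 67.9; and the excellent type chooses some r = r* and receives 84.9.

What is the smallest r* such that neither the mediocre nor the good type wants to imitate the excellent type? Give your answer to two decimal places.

Good type (on-path payoff 67.9 − 6.1×0.6 = 64.24) won't mimic when 64.24 ≥ 84.9 − 6.1·r*, i.e. r* ≥ 3.39.
Mediocre type (on-path payoff 52.1) won't mimic when 52.1 ≥ 84.9 − 8.7·r*, i.e. r* ≥ 3.77.
Both must hold, so r* = max(3.77, 3.39) = 3.77. The mediocre type's constraint binds.

3.77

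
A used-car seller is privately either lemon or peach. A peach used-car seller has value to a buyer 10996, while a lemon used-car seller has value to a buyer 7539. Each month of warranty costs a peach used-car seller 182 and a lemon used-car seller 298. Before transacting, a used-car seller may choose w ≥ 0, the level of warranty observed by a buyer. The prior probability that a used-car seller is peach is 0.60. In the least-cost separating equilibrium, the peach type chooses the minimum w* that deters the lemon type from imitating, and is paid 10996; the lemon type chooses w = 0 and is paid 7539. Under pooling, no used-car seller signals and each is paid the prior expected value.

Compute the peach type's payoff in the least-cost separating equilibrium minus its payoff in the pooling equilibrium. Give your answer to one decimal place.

-728.5

Least-cost separating signal: w* solves 7539 = 10996 − 298·w*, so w* = (10996 − 7539)/298 ≈ 11.6007.
Peach type's separating payoff: 10996 − 182 × w* = 10996 − 182 × (10996 − 7539)/298 = 10996 − 629174/298 ≈ 8884.678.
Pooling payoff: 0.60 × 10996 + 0.40 × 7539 = 9613.2.
Difference: 8884.678 − 9613.2 = -728.522, i.e. -728.5 to one decimal place.
The peach type would prefer the pooling outcome.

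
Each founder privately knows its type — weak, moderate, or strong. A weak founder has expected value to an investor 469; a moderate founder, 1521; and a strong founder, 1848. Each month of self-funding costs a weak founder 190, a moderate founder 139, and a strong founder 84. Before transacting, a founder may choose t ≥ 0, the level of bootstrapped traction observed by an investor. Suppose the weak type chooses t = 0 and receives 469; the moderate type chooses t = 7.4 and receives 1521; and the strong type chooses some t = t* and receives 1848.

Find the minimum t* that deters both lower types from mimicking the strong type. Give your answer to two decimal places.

9.75

Weak type (on-path payoff 469) won't mimic when 469 ≥ 1848 − 190·t*, i.e. t* ≥ 7.26.
Moderate type (on-path payoff 1521 − 139×7.4 = 492.4) won't mimic when 492.4 ≥ 1848 − 139·t*, i.e. t* ≥ 9.75.
Both must hold, so t* = max(7.26, 9.75) = 9.75. The moderate type's constraint binds.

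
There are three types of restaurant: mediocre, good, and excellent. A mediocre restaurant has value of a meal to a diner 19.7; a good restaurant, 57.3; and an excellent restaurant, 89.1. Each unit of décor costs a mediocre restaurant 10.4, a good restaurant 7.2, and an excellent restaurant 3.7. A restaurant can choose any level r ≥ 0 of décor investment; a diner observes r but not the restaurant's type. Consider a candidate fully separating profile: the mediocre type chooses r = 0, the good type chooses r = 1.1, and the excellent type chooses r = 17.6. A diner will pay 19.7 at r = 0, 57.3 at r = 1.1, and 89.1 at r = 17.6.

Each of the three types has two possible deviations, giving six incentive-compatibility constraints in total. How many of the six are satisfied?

4

Excellent (own payoff 89.1 − 3.7×17.6 = 23.98): to r=0 gives 19.7 → no gain ✓; to r=1.1 gives 57.3 − 3.7×1.1 = 53.23 → profitable ✗.
Good (own payoff 57.3 − 7.2×1.1 = 49.38): to r=0 gives 19.7 → no gain ✓; to r=17.6 gives 89.1 − 7.2×17.6 = -37.62 → no gain ✓.
Mediocre (own payoff 19.7): to r=1.1 gives 57.3 − 10.4×1.1 = 45.86 → profitable ✗; to r=17.6 gives 89.1 − 10.4×17.6 = -93.94 → no gain ✓.
4 of the 6 constraints hold; not an equilibrium.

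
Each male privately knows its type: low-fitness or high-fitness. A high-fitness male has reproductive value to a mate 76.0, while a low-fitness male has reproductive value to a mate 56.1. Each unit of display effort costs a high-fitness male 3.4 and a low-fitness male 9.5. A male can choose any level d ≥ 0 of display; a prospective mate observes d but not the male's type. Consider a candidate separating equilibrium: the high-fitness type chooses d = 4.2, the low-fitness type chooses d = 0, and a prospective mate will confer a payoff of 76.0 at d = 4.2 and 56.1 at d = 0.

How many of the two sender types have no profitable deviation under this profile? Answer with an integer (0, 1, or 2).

Low-fitness type: stay at 0 → 56.1; mimic → 76.0 − 9.5 × 4.2 = 36.1. IC holds (56.1 ≥ 36.1).
High-fitness type: signal → 76.0 − 3.4 × 4.2 = 61.72; deviate to 0 → 56.1. IC holds (61.72 ≥ 56.1).
2 of 2 constraints hold, so this is a separating equilibrium.

2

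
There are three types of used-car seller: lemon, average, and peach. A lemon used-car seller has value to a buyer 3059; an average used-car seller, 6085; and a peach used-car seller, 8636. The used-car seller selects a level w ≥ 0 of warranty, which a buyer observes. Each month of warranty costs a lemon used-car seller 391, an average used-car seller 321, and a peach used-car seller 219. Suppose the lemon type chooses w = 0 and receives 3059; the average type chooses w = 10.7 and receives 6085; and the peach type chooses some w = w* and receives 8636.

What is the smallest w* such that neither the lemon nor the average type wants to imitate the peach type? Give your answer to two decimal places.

18.65

Lemon type (on-path payoff 3059) won't mimic when 3059 ≥ 8636 − 391·w*, i.e. w* ≥ 14.26.
Average type (on-path payoff 6085 − 321×10.7 = 2650.3) won't mimic when 2650.3 ≥ 8636 − 321·w*, i.e. w* ≥ 18.65.
Both must hold, so w* = max(14.26, 18.65) = 18.65. The average type's constraint binds.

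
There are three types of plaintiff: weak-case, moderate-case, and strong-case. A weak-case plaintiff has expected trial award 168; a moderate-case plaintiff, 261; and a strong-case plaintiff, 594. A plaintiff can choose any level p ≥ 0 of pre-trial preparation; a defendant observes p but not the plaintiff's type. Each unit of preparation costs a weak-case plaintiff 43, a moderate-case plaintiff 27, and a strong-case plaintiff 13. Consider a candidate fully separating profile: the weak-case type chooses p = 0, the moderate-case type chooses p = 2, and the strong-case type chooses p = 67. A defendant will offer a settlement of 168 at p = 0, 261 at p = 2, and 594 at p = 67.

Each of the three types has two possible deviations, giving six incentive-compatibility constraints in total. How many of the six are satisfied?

3

Moderate-case (own payoff 261 − 27×2 = 207): to p=0 gives 168 → no gain ✓; to p=67 gives 594 − 27×67 = -1215 → no gain ✓.
Strong-case (own payoff 594 − 13×67 = -277): to p=0 gives 168 → profitable ✗; to p=2 gives 261 − 13×2 = 235 → profitable ✗.
Weak-case (own payoff 168): to p=2 gives 261 − 43×2 = 175 → profitable ✗; to p=67 gives 594 − 43×67 = -2287 → no gain ✓.
3 of the 6 constraints hold; not an equilibrium.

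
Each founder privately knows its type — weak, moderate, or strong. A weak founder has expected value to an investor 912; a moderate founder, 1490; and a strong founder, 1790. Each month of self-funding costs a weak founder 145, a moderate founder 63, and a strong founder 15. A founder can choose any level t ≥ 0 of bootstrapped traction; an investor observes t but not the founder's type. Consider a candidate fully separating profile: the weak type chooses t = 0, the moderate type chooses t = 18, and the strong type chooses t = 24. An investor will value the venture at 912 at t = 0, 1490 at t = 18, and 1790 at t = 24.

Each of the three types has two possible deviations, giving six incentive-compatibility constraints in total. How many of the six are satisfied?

Strong (own payoff 1790 − 15×24 = 1430): to t=0 gives 912 → no gain ✓; to t=18 gives 1490 − 15×18 = 1220 → no gain ✓.
Moderate (own payoff 1490 − 63×18 = 356): to t=0 gives 912 → profitable ✗; to t=24 gives 1790 − 63×24 = 278 → no gain ✓.
Weak (own payoff 912): to t=18 gives 1490 − 145×18 = -1120 → no gain ✓; to t=24 gives 1790 − 145×24 = -1690 → no gain ✓.
5 of the 6 constraints hold; not an equilibrium.

5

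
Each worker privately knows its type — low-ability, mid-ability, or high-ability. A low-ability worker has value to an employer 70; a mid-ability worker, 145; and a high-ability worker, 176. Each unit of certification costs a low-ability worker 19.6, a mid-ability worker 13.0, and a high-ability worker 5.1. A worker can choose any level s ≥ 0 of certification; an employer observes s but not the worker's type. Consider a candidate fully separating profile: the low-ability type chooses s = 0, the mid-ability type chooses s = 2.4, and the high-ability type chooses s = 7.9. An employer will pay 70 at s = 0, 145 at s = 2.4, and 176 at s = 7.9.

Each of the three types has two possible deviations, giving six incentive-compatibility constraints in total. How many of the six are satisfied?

High-ability (own payoff 176 − 5.1×7.9 = 135.71): to s=0 gives 70 → no gain ✓; to s=2.4 gives 145 − 5.1×2.4 = 132.76 → no gain ✓.
Mid-ability (own payoff 145 − 13.0×2.4 = 113.8): to s=0 gives 70 → no gain ✓; to s=7.9 gives 176 − 13.0×7.9 = 73.3 → no gain ✓.
Low-ability (own payoff 70): to s=2.4 gives 145 − 19.6×2.4 = 97.96 → profitable ✗; to s=7.9 gives 176 − 19.6×7.9 = 21.16 → no gain ✓.
5 of the 6 constraints hold; not an equilibrium.

5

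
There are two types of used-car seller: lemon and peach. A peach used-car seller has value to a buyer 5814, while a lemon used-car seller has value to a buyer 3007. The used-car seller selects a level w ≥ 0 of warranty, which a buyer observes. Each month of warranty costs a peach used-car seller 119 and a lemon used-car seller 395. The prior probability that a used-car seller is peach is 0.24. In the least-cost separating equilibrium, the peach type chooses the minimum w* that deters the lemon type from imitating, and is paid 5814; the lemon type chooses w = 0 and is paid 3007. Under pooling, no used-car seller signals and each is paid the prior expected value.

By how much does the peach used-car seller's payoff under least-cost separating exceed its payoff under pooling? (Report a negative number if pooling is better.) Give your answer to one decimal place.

1287.7

Least-cost separating signal: w* solves 3007 = 5814 − 395·w*, so w* = (5814 − 3007)/395 ≈ 7.1063.
Peach type's separating payoff: 5814 − 119 × w* = 5814 − 119 × (5814 − 3007)/395 = 5814 − 334033/395 ≈ 4968.347.
Pooling payoff: 0.24 × 5814 + 0.76 × 3007 = 3680.68.
Difference: 4968.347 − 3680.68 = 1287.667, i.e. 1287.7 to one decimal place.
The peach type prefers to separate.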